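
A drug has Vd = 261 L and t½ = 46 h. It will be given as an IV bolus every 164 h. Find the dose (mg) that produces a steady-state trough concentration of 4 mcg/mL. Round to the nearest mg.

τ/t½ = 164/46 ≈ 3.5652, so f = (1/2)^(164/46) ≈ 0.084482.
Cmin,ss = (D/Vd)·f/(1−f), so D = Cmin,ss·Vd·(1−f)/f.
D = 4 × 261 × (1−f)/f ≈ 4 × 261 × 10.83684 ≈ 11313.66 mg.

11314 mg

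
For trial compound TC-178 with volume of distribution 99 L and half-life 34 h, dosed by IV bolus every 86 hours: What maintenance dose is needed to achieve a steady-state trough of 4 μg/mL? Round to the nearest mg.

1890 mg

τ/t½ = 86/34 ≈ 2.5294, so f = (1/2)^(86/34) ≈ 0.173209.
Cmin,ss = (D/Vd)·f/(1−f), so D = Cmin,ss·Vd·(1−f)/f.
D = 4 × 99 × (1−f)/f ≈ 4 × 99 × 4.77337 ≈ 1890.25 mg.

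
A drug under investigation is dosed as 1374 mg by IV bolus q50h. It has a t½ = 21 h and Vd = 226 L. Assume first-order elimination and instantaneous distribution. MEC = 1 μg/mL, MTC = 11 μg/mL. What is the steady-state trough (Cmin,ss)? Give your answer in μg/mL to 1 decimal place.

k = ln2/t½ = ln2/21 ≈ 0.033007 h⁻¹; fraction remaining f = e^(−kτ) = e^(−0.033007×50) ≈ 0.1920.
Single-dose peak C₀ = D/Vd = 1374/226 ≈ 6.080 μg/mL.
Steady-state trough Cmin,ss = C₀·f/(1−f) ≈ 6.080 × 0.1920/0.8080 ≈ 1.445 μg/mL.
Trough 1.4 μg/mL vs MEC 1 μg/mL: adequate.

1.4 μg/mL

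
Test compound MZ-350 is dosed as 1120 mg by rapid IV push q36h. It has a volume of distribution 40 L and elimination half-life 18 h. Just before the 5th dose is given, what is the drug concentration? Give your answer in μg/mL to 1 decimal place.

f = (1/2)^(τ/t½) = (1/2)^(36/18) ≈ 0.2500.
C₀ = D/Vd = 1120/40 ≈ 28.000 μg/mL.
Before the 5th dose, 4 doses have been given. Superposition: Cmin = C₀·(f + f² + … + f^4).
≈ 28.000 × (0.2500 + 0.0625 + 0.0156 + 0.0039) ≈ 28.000 × 0.3320 ≈ 9.296 μg/mL.

9.3 μg/mL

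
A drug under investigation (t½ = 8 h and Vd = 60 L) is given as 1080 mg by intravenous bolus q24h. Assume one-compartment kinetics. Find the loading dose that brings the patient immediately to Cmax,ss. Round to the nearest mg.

f = (1/2)^(24/8) ≈ 0.125000; accumulation ratio R = 1/(1−f) ≈ 1.14286.
Loading dose to hit Cmax,ss on first dose: D_load = D_maint·R ≈ 1080 × 1.14286 ≈ 1234.29 mg.

1234 mg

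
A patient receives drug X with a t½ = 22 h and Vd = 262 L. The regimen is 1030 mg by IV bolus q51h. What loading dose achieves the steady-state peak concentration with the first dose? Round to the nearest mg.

f = (1/2)^(51/22) ≈ 0.200520; accumulation ratio R = 1/(1−f) ≈ 1.25081.
Loading dose to hit Cmax,ss on first dose: D_load = D_maint·R ≈ 1030 × 1.25081 ≈ 1288.33 mg.

1288 mg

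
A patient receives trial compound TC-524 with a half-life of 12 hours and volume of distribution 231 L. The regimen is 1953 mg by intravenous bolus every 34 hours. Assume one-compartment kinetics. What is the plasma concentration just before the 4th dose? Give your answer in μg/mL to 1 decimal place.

f = (1/2)^(τ/t½) = (1/2)^(34/12) ≈ 0.1403.
C₀ = D/Vd = 1953/231 ≈ 8.455 μg/mL.
Before the 4th dose, 3 doses have been given. Superposition: Cmin = C₀·(f + f² + … + f^3).
≈ 8.455 × (0.1403 + 0.0197 + 0.0028) ≈ 8.455 × 0.1628 ≈ 1.376 μg/mL.

1.4 μg/mL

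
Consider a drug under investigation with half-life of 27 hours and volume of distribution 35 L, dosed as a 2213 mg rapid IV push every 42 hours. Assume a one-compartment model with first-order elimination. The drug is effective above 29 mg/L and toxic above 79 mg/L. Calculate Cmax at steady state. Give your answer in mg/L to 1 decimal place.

Over one 42-h interval, 42/27 ≈ 1.5556 half-lives elapse, leaving f ≈ 0.3402 of each dose.
At steady state, accumulation factor R = 1/(1 − e^(−kτ)) ≈ 1.5156.
Single-dose peak C₀ = D/Vd = 2213/35 ≈ 63.229 mg/L.
Steady-state peak Cmax,ss = C₀·R ≈ 63.229 × 1.5156 ≈ 95.830 mg/L.
Peak 95.8 mg/L vs MTC 79 mg/L: exceeds toxic threshold.

95.8 mg/L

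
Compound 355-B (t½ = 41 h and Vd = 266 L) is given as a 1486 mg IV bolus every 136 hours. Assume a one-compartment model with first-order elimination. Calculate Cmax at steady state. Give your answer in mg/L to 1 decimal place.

Over one 136-h interval, 136/41 ≈ 3.3171 half-lives elapse, leaving f ≈ 0.1003 of each dose.
At steady state, accumulation factor R = 1/(1 − e^(−kτ)) ≈ 1.1115.
Each bolus raises the concentration by D/Vd = 1486/266 ≈ 5.586 mg/L.
Cmax,ss = C₀/(1 − f) ≈ 5.586/0.8997 ≈ 6.209 mg/L.

6.2 mg/L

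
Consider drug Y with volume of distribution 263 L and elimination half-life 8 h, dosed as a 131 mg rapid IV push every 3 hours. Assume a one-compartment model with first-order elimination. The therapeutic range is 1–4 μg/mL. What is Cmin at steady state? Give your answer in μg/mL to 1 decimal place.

1.7 μg/mL

Over one 3-h interval, 3/8 ≈ 0.375 half-lives elapse, leaving f ≈ 0.7711 of each dose.
At steady state, accumulation factor R = 1/(1 − e^(−kτ)) ≈ 4.3687.
Single-dose peak C₀ = D/Vd = 131/263 ≈ 0.498 μg/mL.
Steady-state peak Cmax,ss = C₀·R ≈ 0.498 × 4.3687 ≈ 2.176 μg/mL.
Steady-state trough Cmin,ss = Cmax,ss·f ≈ 2.176 × 0.7711 ≈ 1.678 μg/mL.
Trough 1.7 μg/mL vs MEC 1 μg/mL: adequate.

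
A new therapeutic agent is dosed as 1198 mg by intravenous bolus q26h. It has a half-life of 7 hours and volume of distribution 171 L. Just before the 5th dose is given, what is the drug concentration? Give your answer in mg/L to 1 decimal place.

0.6 mg/L

f = (1/2)^(τ/t½) = (1/2)^(26/7) ≈ 0.0762.
C₀ = D/Vd = 1198/171 ≈ 7.006 mg/L.
Before the 5th dose, 4 doses have been given. Superposition: Cmin = C₀·(f + f² + … + f^4).
≈ 7.006 × (0.0762 + 0.0058 + 0.0004 + 0.0000) ≈ 7.006 × 0.0824 ≈ 0.577 mg/L.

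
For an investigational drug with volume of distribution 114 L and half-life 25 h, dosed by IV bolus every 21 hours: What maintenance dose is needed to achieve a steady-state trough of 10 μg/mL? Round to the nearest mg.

τ/t½ = 21/25 ≈ 0.84, so f = (1/2)^(21/25) ≈ 0.558644.
Cmin,ss = (D/Vd)·f/(1−f), so D = Cmin,ss·Vd·(1−f)/f.
D = 10 × 114 × (1−f)/f ≈ 10 × 114 × 0.79005 ≈ 900.66 mg.

901 mg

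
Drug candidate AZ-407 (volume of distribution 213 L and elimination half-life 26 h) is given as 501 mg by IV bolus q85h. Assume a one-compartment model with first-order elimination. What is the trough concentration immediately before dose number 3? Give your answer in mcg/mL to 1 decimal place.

0.3 mcg/mL

f = (1/2)^(τ/t½) = (1/2)^(85/26) ≈ 0.1037.
C₀ = D/Vd = 501/213 ≈ 2.352 mcg/mL.
Before the 3rd dose, 2 doses have been given. Superposition: Cmin = C₀·(f + f²).
≈ 2.352 × (0.1037 + 0.0108) ≈ 2.352 × 0.1145 ≈ 0.269 mcg/mL.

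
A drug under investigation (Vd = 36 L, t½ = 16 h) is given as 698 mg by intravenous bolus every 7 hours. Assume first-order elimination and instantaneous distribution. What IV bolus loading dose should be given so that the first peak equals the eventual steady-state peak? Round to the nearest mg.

2668 mg

f = (1/2)^(7/16) ≈ 0.738413; accumulation ratio R = 1/(1−f) ≈ 3.82282.
Loading dose to hit Cmax,ss on first dose: D_load = D_maint·R ≈ 698 × 3.82282 ≈ 2668.33 mg.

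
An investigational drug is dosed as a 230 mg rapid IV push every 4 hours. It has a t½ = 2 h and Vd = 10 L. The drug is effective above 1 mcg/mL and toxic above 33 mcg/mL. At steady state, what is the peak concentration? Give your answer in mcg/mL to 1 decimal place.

30.7 mcg/mL

The dosing interval is 2 half-lives, so f = 2^(−2) = 0.25.
At steady state, R = 1/(1 − 0.25) = 4/3.
Single-dose peak C₀ = D/Vd = 230/10 = 23 mcg/mL.
Steady-state peak Cmax,ss = C₀·R = 23 × 4/3 ≈ 30.667 mcg/mL.
Peak 30.7 mcg/mL vs MTC 33 mcg/mL: below toxic threshold.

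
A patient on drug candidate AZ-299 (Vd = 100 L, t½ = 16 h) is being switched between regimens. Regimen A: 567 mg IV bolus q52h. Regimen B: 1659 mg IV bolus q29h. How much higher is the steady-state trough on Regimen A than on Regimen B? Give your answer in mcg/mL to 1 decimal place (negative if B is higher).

-5.9 mcg/mL

Regimen A: f = (1/2)^(52/16) ≈ 0.1051; Cmin,ss = (567/100)·f/(1−f) ≈ 0.666 mcg/mL.
Regimen B: f = (1/2)^(29/16) ≈ 0.2847; Cmin,ss = (1659/100)·f/(1−f) ≈ 6.603 mcg/mL.
Difference ≈ 0.666 − 6.603 ≈ -5.937 mcg/mL.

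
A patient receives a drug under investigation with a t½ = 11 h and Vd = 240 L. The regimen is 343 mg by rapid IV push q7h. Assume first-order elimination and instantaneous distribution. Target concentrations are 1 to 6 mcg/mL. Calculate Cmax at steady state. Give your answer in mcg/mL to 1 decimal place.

Over one 7-h interval, 7/11 ≈ 0.63636 half-lives elapse, leaving f ≈ 0.6433 of each dose.
Accumulation ratio R = 1/(1 − f) ≈ 1/0.3567 ≈ 2.8035.
Each bolus raises the concentration by D/Vd = 343/240 ≈ 1.429 mcg/mL.
Steady-state peak Cmax,ss = C₀·R ≈ 1.429 × 2.8035 ≈ 4.006 mcg/mL.
Peak 4.0 mcg/mL vs MTC 6 mcg/mL: below toxic threshold.

4.0 mcg/mL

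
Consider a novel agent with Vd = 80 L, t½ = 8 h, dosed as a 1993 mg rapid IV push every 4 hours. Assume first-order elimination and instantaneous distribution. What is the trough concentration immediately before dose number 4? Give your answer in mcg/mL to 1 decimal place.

f = (1/2)^(τ/t½) = (1/2)^(4/8) ≈ 0.7071.
C₀ = D/Vd = 1993/80 ≈ 24.913 mcg/mL.
Before the 4th dose, 3 doses have been given. Superposition: Cmin = C₀·(f + f² + … + f^3).
≈ 24.913 × (0.7071 + 0.5000 + 0.3535) ≈ 24.913 × 1.5606 ≈ 38.879 mcg/mL.

38.9 mcg/mL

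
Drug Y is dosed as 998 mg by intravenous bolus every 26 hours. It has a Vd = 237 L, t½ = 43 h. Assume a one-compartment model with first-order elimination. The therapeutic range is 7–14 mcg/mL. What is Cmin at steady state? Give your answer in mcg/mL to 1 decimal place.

k = ln2/t½ = ln2/43 ≈ 0.016120 h⁻¹; fraction remaining f = e^(−kτ) = e^(−0.016120×26) ≈ 0.6576.
Accumulation ratio R = 1/(1 − f) ≈ 1/0.3424 ≈ 2.9206.
Each bolus raises the concentration by D/Vd = 998/237 ≈ 4.211 mcg/mL.
Cmax,ss = C₀/(1 − f) ≈ 4.211/0.3424 ≈ 12.298 mcg/mL.
One interval later, Cmin,ss = Cmax,ss·e^(−kτ) ≈ 12.298 × 0.6576 ≈ 8.087 mcg/mL.
Trough 8.1 mcg/mL vs MEC 7 mcg/mL: adequate.

8.1 mcg/mL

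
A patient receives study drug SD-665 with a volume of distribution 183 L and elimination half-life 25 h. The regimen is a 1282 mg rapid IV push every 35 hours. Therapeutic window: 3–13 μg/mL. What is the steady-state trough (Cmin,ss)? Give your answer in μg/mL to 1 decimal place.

Over one 35-h interval, 35/25 ≈ 1.4 half-lives elapse, leaving f ≈ 0.3789 of each dose.
Each bolus raises the concentration by D/Vd = 1282/183 ≈ 7.005 μg/mL.
Steady-state trough Cmin,ss = C₀·f/(1−f) ≈ 7.005 × 0.3789/0.6211 ≈ 4.273 μg/mL.
Trough 4.3 μg/mL vs MEC 3 μg/mL: adequate.

4.3 μg/mL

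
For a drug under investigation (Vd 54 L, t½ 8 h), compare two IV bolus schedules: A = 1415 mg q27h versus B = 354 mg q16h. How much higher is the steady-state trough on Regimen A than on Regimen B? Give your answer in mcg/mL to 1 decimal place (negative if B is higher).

0.6 mcg/mL

Regimen A: f = (1/2)^(27/8) ≈ 0.0964; Cmin,ss = (1415/54)·f/(1−f) ≈ 2.796 mcg/mL.
Regimen B: f = (1/2)^(16/8) ≈ 0.2500; Cmin,ss = (354/54)·f/(1−f) ≈ 2.185 mcg/mL.
Difference ≈ 2.796 − 2.185 ≈ 0.611 mcg/mL.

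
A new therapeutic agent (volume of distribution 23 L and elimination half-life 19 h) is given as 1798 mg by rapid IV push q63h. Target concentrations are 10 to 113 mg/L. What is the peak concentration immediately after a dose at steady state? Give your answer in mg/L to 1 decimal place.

k = ln2/t½ = ln2/19 ≈ 0.036481 h⁻¹; fraction remaining f = e^(−kτ) = e^(−0.036481×63) ≈ 0.1004.
At steady state, accumulation factor R = 1/(1 − e^(−kτ)) ≈ 1.1116.
Each bolus raises the concentration by D/Vd = 1798/23 ≈ 78.174 mg/L.
Cmax,ss = C₀/(1 − f) ≈ 78.174/0.8996 ≈ 86.899 mg/L.
Peak 86.9 mg/L vs MTC 113 mg/L: below toxic threshold.

86.9 mg/L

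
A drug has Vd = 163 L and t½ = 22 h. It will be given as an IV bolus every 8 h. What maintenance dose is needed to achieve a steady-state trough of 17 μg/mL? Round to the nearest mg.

τ/t½ = 8/22 ≈ 0.36364, so f = (1/2)^(8/22) ≈ 0.777203.
Cmin,ss = (D/Vd)·f/(1−f), so D = Cmin,ss·Vd·(1−f)/f.
D = 17 × 163 × (1−f)/f ≈ 17 × 163 × 0.28667 ≈ 794.36 mg.

794 mg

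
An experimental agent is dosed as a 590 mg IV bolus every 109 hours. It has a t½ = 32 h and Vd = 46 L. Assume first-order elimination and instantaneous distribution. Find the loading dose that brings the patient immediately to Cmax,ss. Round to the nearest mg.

f = (1/2)^(109/32) ≈ 0.094323; accumulation ratio R = 1/(1−f) ≈ 1.10415.
Loading dose to hit Cmax,ss on first dose: D_load = D_maint·R ≈ 590 × 1.10415 ≈ 651.45 mg.

651 mg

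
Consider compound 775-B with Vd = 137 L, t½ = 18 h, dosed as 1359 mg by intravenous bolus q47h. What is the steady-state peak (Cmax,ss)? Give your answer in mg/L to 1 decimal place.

Over one 47-h interval, 47/18 ≈ 2.6111 half-lives elapse, leaving f ≈ 0.1637 of each dose.
Accumulation ratio R = 1/(1 − f) ≈ 1/0.8363 ≈ 1.1957.
Single-dose peak C₀ = D/Vd = 1359/137 ≈ 9.920 mg/L.
Steady-state peak Cmax,ss = C₀·R ≈ 9.920 × 1.1957 ≈ 11.861 mg/L.

11.9 mg/L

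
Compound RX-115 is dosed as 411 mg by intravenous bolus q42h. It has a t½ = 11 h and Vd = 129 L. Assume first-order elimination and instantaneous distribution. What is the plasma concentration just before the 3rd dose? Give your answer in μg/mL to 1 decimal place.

0.2 μg/mL

f = (1/2)^(τ/t½) = (1/2)^(42/11) ≈ 0.0709.
C₀ = D/Vd = 411/129 ≈ 3.186 μg/mL.
Before the 3rd dose, 2 doses have been given. Superposition: Cmin = C₀·(f + f²).
≈ 3.186 × (0.0709 + 0.0050) ≈ 3.186 × 0.0759 ≈ 0.242 μg/mL.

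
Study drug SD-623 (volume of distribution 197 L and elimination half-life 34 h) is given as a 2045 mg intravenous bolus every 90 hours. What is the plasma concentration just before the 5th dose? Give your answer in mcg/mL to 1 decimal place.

f = (1/2)^(τ/t½) = (1/2)^(90/34) ≈ 0.1596.
C₀ = D/Vd = 2045/197 ≈ 10.381 mcg/mL.
Before the 5th dose, 4 doses have been given. Superposition: Cmin = C₀·(f + f² + … + f^4).
≈ 10.381 × (0.1596 + 0.0255 + 0.0041 + 0.0006) ≈ 10.381 × 0.1898 ≈ 1.970 mcg/mL.

2.0 mcg/mL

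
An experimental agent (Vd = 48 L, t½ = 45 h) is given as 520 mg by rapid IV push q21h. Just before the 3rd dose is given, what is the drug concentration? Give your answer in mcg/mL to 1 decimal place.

13.5 mcg/mL

f = (1/2)^(τ/t½) = (1/2)^(21/45) ≈ 0.7236.
C₀ = D/Vd = 520/48 ≈ 10.833 mcg/mL.
Before the 3rd dose, 2 doses have been given. Superposition: Cmin = C₀·(f + f²).
≈ 10.833 × (0.7236 + 0.5236) ≈ 10.833 × 1.2472 ≈ 13.511 mcg/mL.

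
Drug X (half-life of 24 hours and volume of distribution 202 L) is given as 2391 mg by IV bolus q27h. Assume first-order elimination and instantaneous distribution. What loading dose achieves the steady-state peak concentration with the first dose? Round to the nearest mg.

f = (1/2)^(27/24) ≈ 0.458502; accumulation ratio R = 1/(1−f) ≈ 1.84673.
Loading dose to hit Cmax,ss on first dose: D_load = D_maint·R ≈ 2391 × 1.84673 ≈ 4415.53 mg.

4416 mg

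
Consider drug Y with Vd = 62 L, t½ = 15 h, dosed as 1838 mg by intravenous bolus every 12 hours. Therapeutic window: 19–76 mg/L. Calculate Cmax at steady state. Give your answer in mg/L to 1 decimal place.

69.6 mg/L

k = ln2/t½ = ln2/15 ≈ 0.046210 h⁻¹; fraction remaining f = e^(−kτ) = e^(−0.046210×12) ≈ 0.5743.
At steady state, accumulation factor R = 1/(1 − e^(−kτ)) ≈ 2.3491.
Single-dose peak C₀ = D/Vd = 1838/62 ≈ 29.645 mg/L.
Steady-state peak Cmax,ss = C₀·R ≈ 29.645 × 2.3491 ≈ 69.639 mg/L.
Peak 69.6 mg/L vs MTC 76 mg/L: below toxic threshold.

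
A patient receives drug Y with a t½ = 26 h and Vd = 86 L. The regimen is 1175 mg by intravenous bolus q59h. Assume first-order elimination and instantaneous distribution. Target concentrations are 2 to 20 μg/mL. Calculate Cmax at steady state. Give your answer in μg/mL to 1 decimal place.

Over one 59-h interval, 59/26 ≈ 2.2692 half-lives elapse, leaving f ≈ 0.2074 of each dose.
At steady state, accumulation factor R = 1/(1 − e^(−kτ)) ≈ 1.2617.
Single-dose peak C₀ = D/Vd = 1175/86 ≈ 13.663 μg/mL.
Steady-state peak Cmax,ss = C₀·R ≈ 13.663 × 1.2617 ≈ 17.239 μg/mL.
Peak 17.2 μg/mL vs MTC 20 μg/mL: below toxic threshold.

17.2 μg/mL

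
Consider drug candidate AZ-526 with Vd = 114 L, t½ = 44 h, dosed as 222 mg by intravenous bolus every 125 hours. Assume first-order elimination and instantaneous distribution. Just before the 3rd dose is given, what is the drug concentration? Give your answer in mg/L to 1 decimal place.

0.3 mg/L

f = (1/2)^(τ/t½) = (1/2)^(125/44) ≈ 0.1396.
C₀ = D/Vd = 222/114 ≈ 1.947 mg/L.
Before the 3rd dose, 2 doses have been given. Superposition: Cmin = C₀·(f + f²).
≈ 1.947 × (0.1396 + 0.0195) ≈ 1.947 × 0.1591 ≈ 0.310 mg/L.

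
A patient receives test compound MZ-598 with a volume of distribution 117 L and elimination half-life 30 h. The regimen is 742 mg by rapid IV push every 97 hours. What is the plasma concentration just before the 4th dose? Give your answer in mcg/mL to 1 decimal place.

f = (1/2)^(τ/t½) = (1/2)^(97/30) ≈ 0.1063.
C₀ = D/Vd = 742/117 ≈ 6.342 mcg/mL.
Before the 4th dose, 3 doses have been given. Superposition: Cmin = C₀·(f + f² + … + f^3).
≈ 6.342 × (0.1063 + 0.0113 + 0.0012) ≈ 6.342 × 0.1188 ≈ 0.753 mcg/mL.

0.8 mcg/mL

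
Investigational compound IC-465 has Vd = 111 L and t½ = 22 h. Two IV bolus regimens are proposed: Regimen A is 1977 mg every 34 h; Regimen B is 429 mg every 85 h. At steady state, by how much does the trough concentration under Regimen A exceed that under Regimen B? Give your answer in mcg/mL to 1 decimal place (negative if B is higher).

Regimen A: f = (1/2)^(34/22) ≈ 0.3426; Cmin,ss = (1977/111)·f/(1−f) ≈ 9.282 mcg/mL.
Regimen B: f = (1/2)^(85/22) ≈ 0.0687; Cmin,ss = (429/111)·f/(1−f) ≈ 0.285 mcg/mL.
Difference ≈ 9.282 − 0.285 ≈ 8.997 mcg/mL.

9.0 mcg/mL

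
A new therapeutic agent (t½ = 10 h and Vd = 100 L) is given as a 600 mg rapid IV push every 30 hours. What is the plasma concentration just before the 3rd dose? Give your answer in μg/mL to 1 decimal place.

0.8 μg/mL

f = (1/2)^(τ/t½) = (1/2)^(30/10) ≈ 0.1250.
C₀ = D/Vd = 600/100 ≈ 6.000 μg/mL.
Before the 3rd dose, 2 doses have been given. Superposition: Cmin = C₀·(f + f²).
≈ 6.000 × (0.1250 + 0.0156) ≈ 6.000 × 0.1406 ≈ 0.844 μg/mL.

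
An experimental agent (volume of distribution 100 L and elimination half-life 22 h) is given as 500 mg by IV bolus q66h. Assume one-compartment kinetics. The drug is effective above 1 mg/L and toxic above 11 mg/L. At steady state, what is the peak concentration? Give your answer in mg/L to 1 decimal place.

The dosing interval is 3 half-lives, so f = 2^(−3) = 0.125.
At steady state, R = 1/(1 − 0.125) = 8/7.
Single-dose peak C₀ = D/Vd = 500/100 = 5 mg/L.
Steady-state peak Cmax,ss = C₀·R = 5 × 8/7 ≈ 5.714 mg/L.
Peak 5.7 mg/L vs MTC 11 mg/L: below toxic threshold.

5.7 mg/L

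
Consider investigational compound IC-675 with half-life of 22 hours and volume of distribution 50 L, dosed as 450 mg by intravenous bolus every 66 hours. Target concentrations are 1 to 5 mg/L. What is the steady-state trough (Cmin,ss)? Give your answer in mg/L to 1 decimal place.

1.3 mg/L

τ = 66 h = 3 half-lives, so f = (1/2)^3 = 0.125.
Accumulation ratio R = 1/(1 − f) = 1/0.875 = 8/7.
Single-dose peak C₀ = D/Vd = 450/50 = 9 mg/L.
Steady-state peak Cmax,ss = C₀·R = 9 × 8/7 ≈ 10.286 mg/L.
Steady-state trough Cmin,ss = Cmax,ss·f ≈ 10.286 × 0.125 ≈ 1.286 mg/L.
Trough 1.3 mg/L vs MEC 1 mg/L: adequate.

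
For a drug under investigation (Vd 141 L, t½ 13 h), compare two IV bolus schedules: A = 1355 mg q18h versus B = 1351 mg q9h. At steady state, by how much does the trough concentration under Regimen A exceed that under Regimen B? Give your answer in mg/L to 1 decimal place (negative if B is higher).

Regimen A: f = (1/2)^(18/13) ≈ 0.3830; Cmin,ss = (1355/141)·f/(1−f) ≈ 5.965 mg/L.
Regimen B: f = (1/2)^(9/13) ≈ 0.6189; Cmin,ss = (1351/141)·f/(1−f) ≈ 15.560 mg/L.
Difference ≈ 5.965 − 15.560 ≈ -9.595 mg/L.

-9.6 mg/L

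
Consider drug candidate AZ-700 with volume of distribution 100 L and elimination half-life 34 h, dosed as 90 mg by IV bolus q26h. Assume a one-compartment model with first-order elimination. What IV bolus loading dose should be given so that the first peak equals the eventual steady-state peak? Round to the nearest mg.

f = (1/2)^(26/34) ≈ 0.588573; accumulation ratio R = 1/(1−f) ≈ 2.43056.
Loading dose to hit Cmax,ss on first dose: D_load = D_maint·R ≈ 90 × 2.43056 ≈ 218.75 mg.

219 mg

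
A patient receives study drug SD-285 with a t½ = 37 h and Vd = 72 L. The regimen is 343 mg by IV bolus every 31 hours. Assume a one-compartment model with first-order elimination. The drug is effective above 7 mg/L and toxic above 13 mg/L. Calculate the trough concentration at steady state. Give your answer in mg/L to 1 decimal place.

Over one 31-h interval, 31/37 ≈ 0.83784 half-lives elapse, leaving f ≈ 0.5595 of each dose.
At steady state, accumulation factor R = 1/(1 − e^(−kτ)) ≈ 2.2701.
Each bolus raises the concentration by D/Vd = 343/72 ≈ 4.764 mg/L.
Steady-state peak Cmax,ss = C₀·R ≈ 4.764 × 2.2701 ≈ 10.815 mg/L.
One interval later, Cmin,ss = Cmax,ss·e^(−kτ) ≈ 10.815 × 0.5595 ≈ 6.051 mg/L.
Trough 6.1 mg/L vs MEC 7 mg/L: subtherapeutic.

6.1 mg/L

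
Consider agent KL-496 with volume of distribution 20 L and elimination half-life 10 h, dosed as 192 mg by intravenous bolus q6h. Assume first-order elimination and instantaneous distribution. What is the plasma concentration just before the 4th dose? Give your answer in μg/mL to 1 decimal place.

13.3 μg/mL

f = (1/2)^(τ/t½) = (1/2)^(6/10) ≈ 0.6598.
C₀ = D/Vd = 192/20 ≈ 9.600 μg/mL.
Before the 4th dose, 3 doses have been given. Superposition: Cmin = C₀·(f + f² + … + f^3).
≈ 9.600 × (0.6598 + 0.4353 + 0.2872) ≈ 9.600 × 1.3823 ≈ 13.270 μg/mL.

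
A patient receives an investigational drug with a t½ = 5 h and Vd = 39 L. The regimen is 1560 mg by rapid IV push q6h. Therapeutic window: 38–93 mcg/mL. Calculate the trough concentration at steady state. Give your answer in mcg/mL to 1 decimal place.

Over one 6-h interval, 6/5 ≈ 1.2 half-lives elapse, leaving f ≈ 0.4353 of each dose.
At steady state, accumulation factor R = 1/(1 − e^(−kτ)) ≈ 1.7709.
Single-dose peak C₀ = D/Vd = 1560/39 ≈ 40.000 mcg/mL.
Cmax,ss = C₀/(1 − f) ≈ 40.000/0.5647 ≈ 70.834 mcg/mL.
Steady-state trough Cmin,ss = Cmax,ss·f ≈ 70.834 × 0.4353 ≈ 30.834 mcg/mL.
Trough 30.8 mcg/mL vs MEC 38 mcg/mL: subtherapeutic.

30.8 mcg/mL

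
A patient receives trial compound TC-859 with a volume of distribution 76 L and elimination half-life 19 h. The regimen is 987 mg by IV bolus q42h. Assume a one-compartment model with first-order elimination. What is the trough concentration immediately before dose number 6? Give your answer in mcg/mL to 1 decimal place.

f = (1/2)^(τ/t½) = (1/2)^(42/19) ≈ 0.2161.
C₀ = D/Vd = 987/76 ≈ 12.987 mcg/mL.
Before the 6th dose, 5 doses have been given. Superposition: Cmin = C₀·(f + f² + … + f^5).
≈ 12.987 × (0.2161 + 0.0467 + 0.0101 + 0.0022 + 0.0005) ≈ 12.987 × 0.2756 ≈ 3.579 mcg/mL.

3.6 mcg/mL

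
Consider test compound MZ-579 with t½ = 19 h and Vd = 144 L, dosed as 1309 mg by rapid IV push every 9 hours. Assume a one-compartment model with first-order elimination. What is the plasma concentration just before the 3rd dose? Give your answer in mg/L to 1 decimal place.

f = (1/2)^(τ/t½) = (1/2)^(9/19) ≈ 0.7201.
C₀ = D/Vd = 1309/144 ≈ 9.090 mg/L.
Before the 3rd dose, 2 doses have been given. Superposition: Cmin = C₀·(f + f²).
≈ 9.090 × (0.7201 + 0.5185) ≈ 9.090 × 1.2386 ≈ 11.259 mg/L.

11.3 mg/L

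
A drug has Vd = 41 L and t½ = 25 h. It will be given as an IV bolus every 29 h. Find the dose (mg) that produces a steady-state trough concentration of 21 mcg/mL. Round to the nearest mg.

1063 mg

τ/t½ = 29/25 ≈ 1.16, so f = (1/2)^(29/25) ≈ 0.447513.
Cmin,ss = (D/Vd)·f/(1−f), so D = Cmin,ss·Vd·(1−f)/f.
D = 21 × 41 × (1−f)/f ≈ 21 × 41 × 1.23457 ≈ 1062.96 mg.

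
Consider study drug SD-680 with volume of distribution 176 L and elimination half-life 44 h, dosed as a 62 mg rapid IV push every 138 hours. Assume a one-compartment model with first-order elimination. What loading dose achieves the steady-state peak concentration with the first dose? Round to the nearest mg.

70 mg

f = (1/2)^(138/44) ≈ 0.113726; accumulation ratio R = 1/(1−f) ≈ 1.12832.
Loading dose to hit Cmax,ss on first dose: D_load = D_maint·R ≈ 62 × 1.12832 ≈ 69.96 mg.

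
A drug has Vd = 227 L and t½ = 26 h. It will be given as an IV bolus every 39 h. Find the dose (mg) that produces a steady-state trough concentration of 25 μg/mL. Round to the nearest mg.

10376 mg

τ/t½ = 39/26 ≈ 1.5, so f = (1/2)^(39/26) ≈ 0.353553.
Cmin,ss = (D/Vd)·f/(1−f), so D = Cmin,ss·Vd·(1−f)/f.
D = 25 × 227 × (1−f)/f ≈ 25 × 227 × 1.82843 ≈ 10376.34 mg.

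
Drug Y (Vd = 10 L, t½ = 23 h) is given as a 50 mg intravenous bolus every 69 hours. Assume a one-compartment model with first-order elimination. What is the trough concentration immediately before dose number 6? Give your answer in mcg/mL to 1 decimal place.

f = (1/2)^(τ/t½) = (1/2)^(69/23) ≈ 0.1250.
C₀ = D/Vd = 50/10 ≈ 5.000 mcg/mL.
Before the 6th dose, 5 doses have been given. Superposition: Cmin = C₀·(f + f² + … + f^5).
≈ 5.000 × (0.1250 + 0.0156 + 0.0020 + 0.0002 + 0.0000) ≈ 5.000 × 0.1428 ≈ 0.714 mcg/mL.

0.7 mcg/mL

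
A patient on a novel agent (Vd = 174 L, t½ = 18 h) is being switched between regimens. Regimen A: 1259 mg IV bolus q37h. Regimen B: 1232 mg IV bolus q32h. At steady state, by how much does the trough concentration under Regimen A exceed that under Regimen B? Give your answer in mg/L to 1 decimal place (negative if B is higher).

-0.6 mg/L

Regimen A: f = (1/2)^(37/18) ≈ 0.2406; Cmin,ss = (1259/174)·f/(1−f) ≈ 2.292 mg/L.
Regimen B: f = (1/2)^(32/18) ≈ 0.2916; Cmin,ss = (1232/174)·f/(1−f) ≈ 2.915 mg/L.
Difference ≈ 2.292 − 2.915 ≈ -0.623 mg/L.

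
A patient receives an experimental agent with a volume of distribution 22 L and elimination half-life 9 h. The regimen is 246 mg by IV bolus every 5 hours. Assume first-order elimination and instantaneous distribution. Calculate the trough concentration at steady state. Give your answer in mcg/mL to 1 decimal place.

Over one 5-h interval, 5/9 ≈ 0.55556 half-lives elapse, leaving f ≈ 0.6804 of each dose.
Each bolus raises the concentration by D/Vd = 246/22 ≈ 11.182 mcg/mL.
Steady-state trough Cmin,ss = C₀·f/(1−f) ≈ 11.182 × 0.6804/0.3196 ≈ 23.805 mcg/mL.

23.8 mcg/mL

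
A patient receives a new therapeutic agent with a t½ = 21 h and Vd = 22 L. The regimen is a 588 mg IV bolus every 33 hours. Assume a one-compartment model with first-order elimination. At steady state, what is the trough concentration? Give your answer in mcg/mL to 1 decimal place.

13.6 mcg/mL

τ/t½ = 33/21 ≈ 1.5714, so fraction remaining f = (1/2)^(33/21) ≈ 0.3365.
At steady state, accumulation factor R = 1/(1 − e^(−kτ)) ≈ 1.5072.
Single-dose peak C₀ = D/Vd = 588/22 ≈ 26.727 mcg/mL.
Cmax,ss = C₀/(1 − f) ≈ 26.727/0.6635 ≈ 40.282 mcg/mL.
One interval later, Cmin,ss = Cmax,ss·e^(−kτ) ≈ 40.282 × 0.3365 ≈ 13.555 mcg/mL.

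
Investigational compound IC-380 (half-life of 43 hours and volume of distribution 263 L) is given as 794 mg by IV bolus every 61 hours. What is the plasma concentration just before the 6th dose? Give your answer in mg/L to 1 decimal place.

1.8 mg/L

f = (1/2)^(τ/t½) = (1/2)^(61/43) ≈ 0.3741.
C₀ = D/Vd = 794/263 ≈ 3.019 mg/L.
Before the 6th dose, 5 doses have been given. Superposition: Cmin = C₀·(f + f² + … + f^5).
≈ 3.019 × (0.3741 + 0.1400 + 0.0524 + 0.0196 + 0.0073) ≈ 3.019 × 0.5934 ≈ 1.791 mg/L.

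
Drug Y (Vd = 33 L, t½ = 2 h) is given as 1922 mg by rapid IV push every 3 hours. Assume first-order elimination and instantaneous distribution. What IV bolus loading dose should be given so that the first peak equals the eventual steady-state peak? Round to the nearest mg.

2973 mg

f = (1/2)^(3/2) ≈ 0.353553; accumulation ratio R = 1/(1−f) ≈ 1.54692.
Loading dose to hit Cmax,ss on first dose: D_load = D_maint·R ≈ 1922 × 1.54692 ≈ 2973.18 mg.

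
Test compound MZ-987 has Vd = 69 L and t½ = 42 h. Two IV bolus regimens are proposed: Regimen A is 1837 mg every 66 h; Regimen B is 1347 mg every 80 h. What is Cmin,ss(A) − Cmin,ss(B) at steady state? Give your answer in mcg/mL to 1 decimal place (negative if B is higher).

Regimen A: f = (1/2)^(66/42) ≈ 0.3365; Cmin,ss = (1837/69)·f/(1−f) ≈ 13.502 mcg/mL.
Regimen B: f = (1/2)^(80/42) ≈ 0.2671; Cmin,ss = (1347/69)·f/(1−f) ≈ 7.115 mcg/mL.
Difference ≈ 13.502 − 7.115 ≈ 6.387 mcg/mL.

6.4 mcg/mL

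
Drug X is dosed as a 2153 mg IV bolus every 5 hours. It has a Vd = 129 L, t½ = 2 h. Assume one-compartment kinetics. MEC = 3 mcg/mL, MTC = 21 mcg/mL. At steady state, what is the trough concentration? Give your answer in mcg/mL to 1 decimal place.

3.6 mcg/mL

Over one 5-h interval, 5/2 ≈ 2.5 half-lives elapse, leaving f ≈ 0.1768 of each dose.
Each bolus raises the concentration by D/Vd = 2153/129 ≈ 16.690 mcg/mL.
Steady-state trough Cmin,ss = C₀·f/(1−f) ≈ 16.690 × 0.1768/0.8232 ≈ 3.585 mcg/mL.
Trough 3.6 mcg/mL vs MEC 3 mcg/mL: adequate.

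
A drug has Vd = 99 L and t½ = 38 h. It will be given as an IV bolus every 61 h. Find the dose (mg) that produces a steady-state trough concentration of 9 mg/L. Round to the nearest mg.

τ/t½ = 61/38 ≈ 1.6053, so f = (1/2)^(61/38) ≈ 0.328676.
Cmin,ss = (D/Vd)·f/(1−f), so D = Cmin,ss·Vd·(1−f)/f.
D = 9 × 99 × (1−f)/f ≈ 9 × 99 × 2.04251 ≈ 1819.88 mg.

1820 mg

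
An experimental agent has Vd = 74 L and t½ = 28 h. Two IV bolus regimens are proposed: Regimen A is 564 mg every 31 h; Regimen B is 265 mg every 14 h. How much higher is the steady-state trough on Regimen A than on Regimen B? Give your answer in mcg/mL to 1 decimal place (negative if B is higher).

-2.0 mcg/mL

Regimen A: f = (1/2)^(31/28) ≈ 0.4642; Cmin,ss = (564/74)·f/(1−f) ≈ 6.603 mcg/mL.
Regimen B: f = (1/2)^(14/28) ≈ 0.7071; Cmin,ss = (265/74)·f/(1−f) ≈ 8.645 mcg/mL.
Difference ≈ 6.603 − 8.645 ≈ -2.042 mcg/mL.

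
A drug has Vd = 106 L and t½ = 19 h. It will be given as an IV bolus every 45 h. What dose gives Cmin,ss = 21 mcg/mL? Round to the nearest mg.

τ/t½ = 45/19 ≈ 2.3684, so f = (1/2)^(45/19) ≈ 0.193657.
Cmin,ss = (D/Vd)·f/(1−f), so D = Cmin,ss·Vd·(1−f)/f.
D = 21 × 106 × (1−f)/f ≈ 21 × 106 × 4.16377 ≈ 9268.55 mg.

9269 mg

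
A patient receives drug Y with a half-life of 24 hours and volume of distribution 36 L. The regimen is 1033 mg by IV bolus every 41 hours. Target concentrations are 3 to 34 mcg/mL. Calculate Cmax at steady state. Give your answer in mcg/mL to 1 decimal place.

41.3 mcg/mL

Over one 41-h interval, 41/24 ≈ 1.7083 half-lives elapse, leaving f ≈ 0.3060 of each dose.
At steady state, accumulation factor R = 1/(1 − e^(−kτ)) ≈ 1.4409.
Single-dose peak C₀ = D/Vd = 1033/36 ≈ 28.694 mcg/mL.
Cmax,ss = C₀/(1 − f) ≈ 28.694/0.6940 ≈ 41.346 mcg/mL.
Peak 41.3 mcg/mL vs MTC 34 mcg/mL: exceeds toxic threshold.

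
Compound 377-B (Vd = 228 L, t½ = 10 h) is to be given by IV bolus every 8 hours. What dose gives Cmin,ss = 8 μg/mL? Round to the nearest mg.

τ/t½ = 8/10 ≈ 0.8, so f = (1/2)^(8/10) ≈ 0.574349.
Cmin,ss = (D/Vd)·f/(1−f), so D = Cmin,ss·Vd·(1−f)/f.
D = 8 × 228 × (1−f)/f ≈ 8 × 228 × 0.74110 ≈ 1351.77 mg.

1352 mg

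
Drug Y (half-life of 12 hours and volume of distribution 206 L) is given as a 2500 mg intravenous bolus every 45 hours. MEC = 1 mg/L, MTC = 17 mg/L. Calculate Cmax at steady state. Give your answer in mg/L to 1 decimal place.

Over one 45-h interval, 45/12 ≈ 3.75 half-lives elapse, leaving f ≈ 0.0743 of each dose.
At steady state, accumulation factor R = 1/(1 − e^(−kτ)) ≈ 1.0803.
Each bolus raises the concentration by D/Vd = 2500/206 ≈ 12.136 mg/L.
Steady-state peak Cmax,ss = C₀·R ≈ 12.136 × 1.0803 ≈ 13.111 mg/L.
Peak 13.1 mg/L vs MTC 17 mg/L: below toxic threshold.

13.1 mg/L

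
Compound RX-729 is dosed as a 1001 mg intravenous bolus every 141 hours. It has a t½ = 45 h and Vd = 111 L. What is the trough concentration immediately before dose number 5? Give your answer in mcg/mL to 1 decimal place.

1.2 mcg/mL

f = (1/2)^(τ/t½) = (1/2)^(141/45) ≈ 0.1140.
C₀ = D/Vd = 1001/111 ≈ 9.018 mcg/mL.
Before the 5th dose, 4 doses have been given. Superposition: Cmin = C₀·(f + f² + … + f^4).
≈ 9.018 × (0.1140 + 0.0130 + 0.0015 + 0.0002) ≈ 9.018 × 0.1287 ≈ 1.161 mcg/mL.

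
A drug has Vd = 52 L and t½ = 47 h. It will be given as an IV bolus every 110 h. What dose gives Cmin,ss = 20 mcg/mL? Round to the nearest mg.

τ/t½ = 110/47 ≈ 2.3404, so f = (1/2)^(110/47) ≈ 0.197452.
Cmin,ss = (D/Vd)·f/(1−f), so D = Cmin,ss·Vd·(1−f)/f.
D = 20 × 52 × (1−f)/f ≈ 20 × 52 × 4.06452 ≈ 4227.10 mg.

4227 mg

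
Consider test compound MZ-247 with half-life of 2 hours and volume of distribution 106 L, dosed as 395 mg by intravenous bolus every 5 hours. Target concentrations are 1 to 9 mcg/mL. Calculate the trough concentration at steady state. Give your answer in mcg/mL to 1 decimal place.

0.8 mcg/mL

k = ln2/t½ = ln2/2 ≈ 0.346574 h⁻¹; fraction remaining f = e^(−kτ) = e^(−0.346574×5) ≈ 0.1768.
At steady state, accumulation factor R = 1/(1 − e^(−kτ)) ≈ 1.2148.
Each bolus raises the concentration by D/Vd = 395/106 ≈ 3.726 mcg/mL.
Steady-state peak Cmax,ss = C₀·R ≈ 3.726 × 1.2148 ≈ 4.526 mcg/mL.
Steady-state trough Cmin,ss = Cmax,ss·f ≈ 4.526 × 0.1768 ≈ 0.800 mcg/mL.
Trough 0.8 mcg/mL vs MEC 1 mcg/mL: subtherapeutic.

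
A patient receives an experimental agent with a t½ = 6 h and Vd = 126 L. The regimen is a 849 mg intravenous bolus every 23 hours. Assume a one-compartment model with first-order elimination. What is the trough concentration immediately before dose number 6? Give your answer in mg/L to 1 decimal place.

0.5 mg/L

f = (1/2)^(τ/t½) = (1/2)^(23/6) ≈ 0.0702.
C₀ = D/Vd = 849/126 ≈ 6.738 mg/L.
Before the 6th dose, 5 doses have been given. Superposition: Cmin = C₀·(f + f² + … + f^5).
≈ 6.738 × (0.0702 + 0.0049 + 0.0003 + 0.0000 + 0.0000) ≈ 6.738 × 0.0754 ≈ 0.508 mg/L.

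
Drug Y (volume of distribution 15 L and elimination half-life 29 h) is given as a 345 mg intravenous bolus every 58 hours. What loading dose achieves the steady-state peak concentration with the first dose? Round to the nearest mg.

f = (1/2)^(58/29) ≈ 0.250000; accumulation ratio R = 1/(1−f) ≈ 1.33333.
Loading dose to hit Cmax,ss on first dose: D_load = D_maint·R ≈ 345 × 1.33333 ≈ 460.00 mg.

460 mg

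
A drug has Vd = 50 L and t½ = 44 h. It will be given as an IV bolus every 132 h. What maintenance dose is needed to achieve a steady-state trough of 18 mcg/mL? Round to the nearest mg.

6300 mg

τ/t½ = 132/44 ≈ 3, so f = (1/2)^(132/44) ≈ 0.125000.
Cmin,ss = (D/Vd)·f/(1−f), so D = Cmin,ss·Vd·(1−f)/f.
D = 18 × 50 × (1−f)/f ≈ 18 × 50 × 7.00000 ≈ 6300.00 mg.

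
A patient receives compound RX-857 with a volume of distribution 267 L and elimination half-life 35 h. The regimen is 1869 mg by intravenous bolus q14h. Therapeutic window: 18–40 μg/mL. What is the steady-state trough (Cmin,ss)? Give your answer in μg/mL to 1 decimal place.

21.9 μg/mL

τ/t½ = 14/35 ≈ 0.4, so fraction remaining f = (1/2)^(14/35) ≈ 0.7579.
Each bolus raises the concentration by D/Vd = 1869/267 ≈ 7.000 μg/mL.
Steady-state trough Cmin,ss = C₀·f/(1−f) ≈ 7.000 × 0.7579/0.2421 ≈ 21.914 μg/mL.
Trough 21.9 μg/mL vs MEC 18 μg/mL: adequate.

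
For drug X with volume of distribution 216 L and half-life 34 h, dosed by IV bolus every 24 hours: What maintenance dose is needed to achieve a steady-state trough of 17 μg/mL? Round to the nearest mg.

τ/t½ = 24/34 ≈ 0.70588, so f = (1/2)^(24/34) ≈ 0.613067.
Cmin,ss = (D/Vd)·f/(1−f), so D = Cmin,ss·Vd·(1−f)/f.
D = 17 × 216 × (1−f)/f ≈ 17 × 216 × 0.63114 ≈ 2317.55 mg.

2318 mg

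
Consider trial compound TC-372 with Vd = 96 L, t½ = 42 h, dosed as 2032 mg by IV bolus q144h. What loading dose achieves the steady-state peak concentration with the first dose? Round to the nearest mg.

f = (1/2)^(144/42) ≈ 0.092875; accumulation ratio R = 1/(1−f) ≈ 1.10238.
Loading dose to hit Cmax,ss on first dose: D_load = D_maint·R ≈ 2032 × 1.10238 ≈ 2240.04 mg.

2240 mg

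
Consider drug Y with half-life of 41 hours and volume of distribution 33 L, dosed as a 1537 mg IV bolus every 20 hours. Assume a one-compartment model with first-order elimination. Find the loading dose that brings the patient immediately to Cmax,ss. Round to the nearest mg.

f = (1/2)^(20/41) ≈ 0.713109; accumulation ratio R = 1/(1−f) ≈ 3.48564.
Loading dose to hit Cmax,ss on first dose: D_load = D_maint·R ≈ 1537 × 3.48564 ≈ 5357.43 mg.

5357 mg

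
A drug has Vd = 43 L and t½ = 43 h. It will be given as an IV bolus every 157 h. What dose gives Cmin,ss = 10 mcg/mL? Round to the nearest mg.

τ/t½ = 157/43 ≈ 3.6512, so f = (1/2)^(157/43) ≈ 0.079596.
Cmin,ss = (D/Vd)·f/(1−f), so D = Cmin,ss·Vd·(1−f)/f.
D = 10 × 43 × (1−f)/f ≈ 10 × 43 × 11.56345 ≈ 4972.28 mg.

4972 mg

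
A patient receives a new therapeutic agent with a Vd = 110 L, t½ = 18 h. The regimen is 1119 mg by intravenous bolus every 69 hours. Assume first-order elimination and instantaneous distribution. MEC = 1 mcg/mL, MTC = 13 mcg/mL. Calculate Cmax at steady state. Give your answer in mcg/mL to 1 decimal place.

10.9 mcg/mL

τ/t½ = 69/18 ≈ 3.8333, so fraction remaining f = (1/2)^(69/18) ≈ 0.0702.
Accumulation ratio R = 1/(1 − f) ≈ 1/0.9298 ≈ 1.0755.
Each bolus raises the concentration by D/Vd = 1119/110 ≈ 10.173 mcg/mL.
Cmax,ss = C₀/(1 − f) ≈ 10.173/0.9298 ≈ 10.941 mcg/mL.
Peak 10.9 mcg/mL vs MTC 13 mcg/mL: below toxic threshold.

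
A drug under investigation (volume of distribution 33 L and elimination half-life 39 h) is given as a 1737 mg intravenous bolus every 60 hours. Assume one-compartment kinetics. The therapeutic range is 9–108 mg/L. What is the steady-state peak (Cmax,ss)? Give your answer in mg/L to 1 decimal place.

80.3 mg/L

Over one 60-h interval, 60/39 ≈ 1.5385 half-lives elapse, leaving f ≈ 0.3443 of each dose.
At steady state, accumulation factor R = 1/(1 − e^(−kτ)) ≈ 1.5251.
Single-dose peak C₀ = D/Vd = 1737/33 ≈ 52.636 mg/L.
Steady-state peak Cmax,ss = C₀·R ≈ 52.636 × 1.5251 ≈ 80.275 mg/L.
Peak 80.3 mg/L vs MTC 108 mg/L: below toxic threshold.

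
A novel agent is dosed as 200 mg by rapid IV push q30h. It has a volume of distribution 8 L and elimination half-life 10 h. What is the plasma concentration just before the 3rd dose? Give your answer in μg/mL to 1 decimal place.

f = (1/2)^(τ/t½) = (1/2)^(30/10) ≈ 0.1250.
C₀ = D/Vd = 200/8 ≈ 25.000 μg/mL.
Before the 3rd dose, 2 doses have been given. Superposition: Cmin = C₀·(f + f²).
≈ 25.000 × (0.1250 + 0.0156) ≈ 25.000 × 0.1406 ≈ 3.515 μg/mL.

3.5 μg/mL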